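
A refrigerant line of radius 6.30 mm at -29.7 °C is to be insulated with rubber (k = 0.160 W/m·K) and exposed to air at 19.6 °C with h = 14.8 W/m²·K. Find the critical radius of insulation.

For a cylinder, r_cr = k_ins/h = 0.160/14.8 = 0.0108 m = 1.08 cm

r_cr = 1.08 cm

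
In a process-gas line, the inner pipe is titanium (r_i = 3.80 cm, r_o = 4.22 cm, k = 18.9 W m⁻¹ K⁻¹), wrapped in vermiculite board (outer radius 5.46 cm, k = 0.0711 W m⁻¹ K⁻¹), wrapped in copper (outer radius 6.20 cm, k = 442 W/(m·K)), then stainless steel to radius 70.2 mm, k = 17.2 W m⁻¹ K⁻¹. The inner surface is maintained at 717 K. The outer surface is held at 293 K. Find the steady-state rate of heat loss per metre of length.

Q' = 733 W/m

Treat each layer as a resistance in series:
  R'_titanium = ln(0.0422/0.0380)/(2πk) = 0.1048/(2π·18.9) = 8.828×10^-4 m·K/W
  R'_vermiculite board = ln(0.0546/0.0422)/(2πk) = 0.2576/(2π·0.0711) = 0.5767 m·K/W
  R'_copper = ln(0.0620/0.0546)/(2πk) = 0.1271/(2π·442) = 4.577×10^-5 m·K/W
  R'_stainless steel = ln(0.0702/0.0620)/(2πk) = 0.1242/(2π·17.2) = 0.001149 m·K/W
ΣR = 8.828×10^-4 + 0.5767 + 4.577×10^-5 + 0.001149 = 0.5788 m·K/W
Q' = ΔT/ΣR = (717 K − 293 K)/0.5788 = 733 W/m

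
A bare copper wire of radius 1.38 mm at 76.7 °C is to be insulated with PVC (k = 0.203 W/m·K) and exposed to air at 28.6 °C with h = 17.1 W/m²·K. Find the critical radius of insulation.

For a cylinder, r_cr = k_ins/h = 0.203/17.1 = 0.0119 m = 1.19 cm

r_cr = 1.19 cm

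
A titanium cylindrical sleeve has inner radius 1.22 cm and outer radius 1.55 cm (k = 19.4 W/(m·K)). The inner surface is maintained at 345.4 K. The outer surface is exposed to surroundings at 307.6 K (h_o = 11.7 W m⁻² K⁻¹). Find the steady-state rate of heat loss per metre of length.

Treat each layer as a resistance in series:
  R'_titanium = ln(0.0155/0.0122)/(2πk) = 0.2394/(2π·19.4) = 0.001964 m·K/W
  R'_conv,out = 1/(2πr h) = 1/(2π·0.0155·11.7) = 0.8776 m·K/W
ΣR = 0.001964 + 0.8776 = 0.8796 m·K/W
Q' = ΔT/ΣR = (345.4 K − 307.6 K)/0.8796 = 43.0 W/m

Q' = 43.0 W/m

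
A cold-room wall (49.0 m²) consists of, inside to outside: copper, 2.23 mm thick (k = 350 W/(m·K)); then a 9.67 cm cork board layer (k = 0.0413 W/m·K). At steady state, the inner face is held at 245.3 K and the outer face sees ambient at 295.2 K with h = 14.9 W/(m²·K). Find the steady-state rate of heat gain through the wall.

Resistance network (inner→outer):
  R_copper = L/(kA) = 0.00223/(350·49.0) = 1.300×10^-7 K/W
  R_cork board = L/(kA) = 0.0967/(0.0413·49.0) = 0.04778 K/W
  R_conv,out = 1/(hA) = 1/(14.9·49.0) = 0.001370 K/W
ΣR = 1.300×10^-7 + 0.04778 + 0.001370 = 0.04915 K/W
Q = ΔT/ΣR = (245.3 K − 295.2 K)/0.04915 = -1020 W
(Negative Q ⇒ heat flows inward; heat gain = 1020 W.)

Q = 1020 W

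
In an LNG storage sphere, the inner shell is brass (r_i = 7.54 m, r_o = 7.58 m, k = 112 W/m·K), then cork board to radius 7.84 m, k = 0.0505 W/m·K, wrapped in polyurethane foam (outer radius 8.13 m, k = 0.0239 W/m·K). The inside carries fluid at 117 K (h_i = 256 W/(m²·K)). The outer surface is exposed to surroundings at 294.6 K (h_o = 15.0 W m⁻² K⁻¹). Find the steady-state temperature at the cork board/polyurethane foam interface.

T = 172 K

Treat each layer as a resistance in series:
  R_conv,in = 1/(4πr²h) = 1/(4π·7.54²·256) = 5.468×10^-6 K/W
  R_brass = (1/7.54 − 1/7.58)/(4πk) = 6.999×10^-4/(4π·112) = 4.973×10^-7 K/W
  R_cork board = (1/7.58 − 1/7.84)/(4πk) = 0.004375/(4π·0.0505) = 0.006894 K/W
  R_polyurethane foam = (1/7.84 − 1/8.13)/(4πk) = 0.004550/(4π·0.0239) = 0.01515 K/W
  R_conv,out = 1/(4πr²h) = 1/(4π·8.13²·15.0) = 8.026×10^-5 K/W
ΣR = 5.468×10^-6 + 4.973×10^-7 + 0.006894 + 0.01515 + 8.026×10^-5 = 0.02213 K/W
Q = ΔT/ΣR = (117 K − 294.6 K)/0.02213 = -8025 W
From the inner boundary to the cork board/polyurethane foam interface, ΣR_partial = 0.006900 K/W.
T_interface = T_in − Q·ΣR_partial = 117 K − (-8025)(0.006900) = 172 K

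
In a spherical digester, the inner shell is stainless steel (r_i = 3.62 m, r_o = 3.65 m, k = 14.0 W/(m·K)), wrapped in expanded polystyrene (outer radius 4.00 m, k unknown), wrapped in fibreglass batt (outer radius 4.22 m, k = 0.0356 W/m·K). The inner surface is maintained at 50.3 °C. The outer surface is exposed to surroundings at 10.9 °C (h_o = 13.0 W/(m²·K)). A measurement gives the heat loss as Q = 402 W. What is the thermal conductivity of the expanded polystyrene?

ΣR = ΔT/Q = |50.3 − 10.9|/402 = 0.09801 K/W
Known resistances:
  R_stainless steel = (1/3.62 − 1/3.65)/(4πk) = 0.002270/(4π·14.0) = 1.291×10^-5 K/W
  R_fibreglass batt = (1/4.00 − 1/4.22)/(4πk) = 0.01303/(4π·0.0356) = 0.02913 K/W
  R_conv,out = 1/(4πr²h) = 1/(4π·4.22²·13.0) = 3.437×10^-4 K/W
R_expanded polystyrene = ΣR − ΣR_known = 0.09801 − 0.02949 = 0.06852 K/W
(1/r₁−1/r₂)/(4πk) = 0.06852 ⇒ k = 0.02397/(4π·0.06852) = 0.0278 W/m·K

k = 0.0278 W/m·K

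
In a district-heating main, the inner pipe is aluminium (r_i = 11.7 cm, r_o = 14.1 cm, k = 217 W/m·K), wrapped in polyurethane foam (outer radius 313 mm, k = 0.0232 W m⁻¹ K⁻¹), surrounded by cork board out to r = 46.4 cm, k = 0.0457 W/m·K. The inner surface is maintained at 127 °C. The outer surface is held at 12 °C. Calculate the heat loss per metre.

Resistance network (inner→outer):
  R'_aluminium = ln(0.141/0.117)/(2πk) = 0.1866/(2π·217) = 1.368×10^-4 m·K/W
  R'_polyurethane foam = ln(0.313/0.141)/(2πk) = 0.7974/(2π·0.0232) = 5.471 m·K/W
  R'_cork board = ln(0.464/0.313)/(2πk) = 0.3937/(2π·0.0457) = 1.371 m·K/W
ΣR = 1.368×10^-4 + 5.471 + 1.371 = 6.842 m·K/W
Q' = ΔT/ΣR = (127 °C − 12 °C)/6.842 = 16.8 W/m

Q' = 16.8 W/m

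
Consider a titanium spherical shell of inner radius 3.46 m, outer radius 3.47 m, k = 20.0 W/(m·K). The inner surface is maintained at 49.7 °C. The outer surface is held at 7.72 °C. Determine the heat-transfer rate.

Q = 4πk·ΔT/(1/r₁ − 1/r₂) = 4π × 20.0 × 41.98 / (1/3.46 − 1/3.47) = 1.27×10^7 W

Q = 12700 kW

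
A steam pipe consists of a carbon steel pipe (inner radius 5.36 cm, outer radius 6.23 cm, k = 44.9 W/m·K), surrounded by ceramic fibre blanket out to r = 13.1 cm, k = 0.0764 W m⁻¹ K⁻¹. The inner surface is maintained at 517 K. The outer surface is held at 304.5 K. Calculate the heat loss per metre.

Q' = 137 W/m

Series thermal resistances, inner to outer:
  R'_carbon steel = ln(0.0623/0.0536)/(2πk) = 0.1504/(2π·44.9) = 5.332×10^-4 m·K/W
  R'_ceramic fibre blanket = ln(0.131/0.0623)/(2πk) = 0.7432/(2π·0.0764) = 1.548 m·K/W
ΣR = 5.332×10^-4 + 1.548 = 1.549 m·K/W
Q' = ΔT/ΣR = (517 K − 304.5 K)/1.549 = 137 W/m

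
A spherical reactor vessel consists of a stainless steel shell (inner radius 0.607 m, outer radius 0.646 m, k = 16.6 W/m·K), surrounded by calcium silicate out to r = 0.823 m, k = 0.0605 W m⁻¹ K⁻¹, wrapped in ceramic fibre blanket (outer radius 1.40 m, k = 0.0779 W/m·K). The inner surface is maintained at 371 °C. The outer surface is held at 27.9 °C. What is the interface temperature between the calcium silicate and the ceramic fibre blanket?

Treat each layer as a resistance in series:
  R_stainless steel = (1/0.607 − 1/0.646)/(4πk) = 0.09946/(4π·16.6) = 4.768×10^-4 K/W
  R_calcium silicate = (1/0.646 − 1/0.823)/(4πk) = 0.3329/(4π·0.0605) = 0.4379 K/W
  R_ceramic fibre blanket = (1/0.823 − 1/1.40)/(4πk) = 0.5008/(4π·0.0779) = 0.5116 K/W
ΣR = 4.768×10^-4 + 0.4379 + 0.5116 = 0.9500 K/W
Q = ΔT/ΣR = (371 °C − 27.9 °C)/0.9500 = 361.2 W
From the inner boundary to the calcium silicate/ceramic fibre blanket interface, ΣR_partial = 0.4384 K/W.
T_interface = T_in − Q·ΣR_partial = 371 °C − (361.2)(0.4384) = 213 °C

T = 213 °C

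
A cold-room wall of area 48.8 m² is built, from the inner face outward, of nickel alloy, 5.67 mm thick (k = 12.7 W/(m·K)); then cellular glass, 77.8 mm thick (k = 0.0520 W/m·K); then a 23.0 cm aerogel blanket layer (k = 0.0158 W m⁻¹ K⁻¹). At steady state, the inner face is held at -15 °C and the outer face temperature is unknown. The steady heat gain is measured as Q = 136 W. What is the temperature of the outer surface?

Series resistances:
  R_nickel alloy = L/(kA) = 0.00567/(12.7·48.8) = 9.149×10^-6 K/W
  R_cellular glass = L/(kA) = 0.0778/(0.0520·48.8) = 0.03066 K/W
  R_aerogel blanket = L/(kA) = 0.230/(0.0158·48.8) = 0.2983 K/W
ΣR = 0.3290 K/W
ΔT = Q·ΣR = 136 × 0.3290 = 44.74 K
Heat flows inward, so T_out = T_in + ΔT = -15 + 44.74 = 29.7 °C

T_out = 29.7 °C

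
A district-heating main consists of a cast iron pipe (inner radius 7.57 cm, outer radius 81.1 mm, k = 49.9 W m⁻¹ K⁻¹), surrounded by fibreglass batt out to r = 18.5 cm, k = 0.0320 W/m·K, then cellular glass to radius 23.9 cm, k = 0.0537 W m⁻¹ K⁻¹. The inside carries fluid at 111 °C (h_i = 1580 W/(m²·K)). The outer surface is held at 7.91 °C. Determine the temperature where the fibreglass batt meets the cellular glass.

T = 24.0 °C

Treat each layer as a resistance in series:
  R'_conv,in = 1/(2πr h) = 1/(2π·0.0757·1580) = 0.001331 m·K/W
  R'_cast iron = ln(0.0811/0.0757)/(2πk) = 0.06890/(2π·49.9) = 2.198×10^-4 m·K/W
  R'_fibreglass batt = ln(0.185/0.0811)/(2πk) = 0.8247/(2π·0.0320) = 4.102 m·K/W
  R'_cellular glass = ln(0.239/0.185)/(2πk) = 0.2561/(2π·0.0537) = 0.7590 m·K/W
ΣR = 0.001331 + 2.198×10^-4 + 4.102 + 0.7590 = 4.863 m·K/W
Q' = ΔT/ΣR = (111 °C − 7.91 °C)/4.863 = 21.20 W/m
From the inner boundary to the fibreglass batt/cellular glass interface, ΣR_partial = 4.104 m·K/W.
T_interface = T_in − Q'·ΣR_partial = 111 °C − (21.20)(4.104) = 24.0 °C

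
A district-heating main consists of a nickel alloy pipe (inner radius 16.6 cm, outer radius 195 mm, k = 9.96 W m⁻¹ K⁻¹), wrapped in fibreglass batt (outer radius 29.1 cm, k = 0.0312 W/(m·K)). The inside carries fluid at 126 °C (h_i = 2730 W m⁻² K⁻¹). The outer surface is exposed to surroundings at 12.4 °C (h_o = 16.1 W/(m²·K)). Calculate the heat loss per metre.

Q' = 54.6 W/m

Resistance network (inner→outer):
  R'_conv,in = 1/(2πr h) = 1/(2π·0.166·2730) = 3.512×10^-4 m·K/W
  R'_nickel alloy = ln(0.195/0.166)/(2πk) = 0.1610/(2π·9.96) = 0.002573 m·K/W
  R'_fibreglass batt = ln(0.291/0.195)/(2πk) = 0.4003/(2π·0.0312) = 2.042 m·K/W
  R'_conv,out = 1/(2πr h) = 1/(2π·0.291·16.1) = 0.03397 m·K/W
ΣR = 3.512×10^-4 + 0.002573 + 2.042 + 0.03397 = 2.079 m·K/W
Q' = ΔT/ΣR = (126 °C − 12.4 °C)/2.079 = 54.6 W/m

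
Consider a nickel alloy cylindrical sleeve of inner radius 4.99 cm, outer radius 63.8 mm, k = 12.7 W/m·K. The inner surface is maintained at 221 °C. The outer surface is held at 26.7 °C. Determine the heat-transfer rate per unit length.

Q' = 63100 W/m

Q' = 2πk·ΔT/ln(r₂/r₁) = 2π × 12.7 × 194.3 / ln(0.0638/0.0499) = 63100 W/m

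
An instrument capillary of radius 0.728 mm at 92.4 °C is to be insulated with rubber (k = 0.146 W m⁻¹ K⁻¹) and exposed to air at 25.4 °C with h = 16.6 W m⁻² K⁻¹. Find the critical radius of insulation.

For a cylinder, r_cr = k_ins/h = 0.146/16.6 = 0.00880 m = 0.880 cm

r_cr = 0.880 cm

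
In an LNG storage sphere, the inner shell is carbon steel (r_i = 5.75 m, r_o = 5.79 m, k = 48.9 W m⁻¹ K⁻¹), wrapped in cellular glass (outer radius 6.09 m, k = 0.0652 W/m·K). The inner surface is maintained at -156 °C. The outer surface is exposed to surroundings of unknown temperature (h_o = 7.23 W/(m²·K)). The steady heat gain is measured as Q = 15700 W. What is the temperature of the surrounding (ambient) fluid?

T_out = 11.7 °C

Sum the resistances:
  R_carbon steel = (1/5.75 − 1/5.79)/(4πk) = 0.001201/(4π·48.9) = 1.955×10^-6 K/W
  R_cellular glass = (1/5.79 − 1/6.09)/(4πk) = 0.008508/(4π·0.0652) = 0.01038 K/W
  R_conv,out = 1/(4πr²h) = 1/(4π·6.09²·7.23) = 2.968×10^-4 K/W
ΣR = 0.01068 K/W
ΔT = Q·ΣR = 15700 × 0.01068 = 167.7 K
Heat flows inward, so T_out = T_in + ΔT = -156 + 167.7 = 11.7 °C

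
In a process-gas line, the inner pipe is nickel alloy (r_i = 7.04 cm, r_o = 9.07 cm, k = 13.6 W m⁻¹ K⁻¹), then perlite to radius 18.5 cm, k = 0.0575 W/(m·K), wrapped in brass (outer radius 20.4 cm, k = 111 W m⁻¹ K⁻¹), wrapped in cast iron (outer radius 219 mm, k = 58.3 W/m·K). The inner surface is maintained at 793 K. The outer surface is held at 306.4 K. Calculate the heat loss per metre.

Q' = 246 W/m

Series thermal resistances, inner to outer:
  R'_nickel alloy = ln(0.0907/0.0704)/(2πk) = 0.2534/(2π·13.6) = 0.002965 m·K/W
  R'_perlite = ln(0.185/0.0907)/(2πk) = 0.7128/(2π·0.0575) = 1.973 m·K/W
  R'_brass = ln(0.204/0.185)/(2πk) = 0.09776/(2π·111) = 1.402×10^-4 m·K/W
  R'_cast iron = ln(0.219/0.204)/(2πk) = 0.07095/(2π·58.3) = 1.937×10^-4 m·K/W
ΣR = 0.002965 + 1.973 + 1.402×10^-4 + 1.937×10^-4 = 1.976 m·K/W
Q' = ΔT/ΣR = (793 K − 306.4 K)/1.976 = 246 W/m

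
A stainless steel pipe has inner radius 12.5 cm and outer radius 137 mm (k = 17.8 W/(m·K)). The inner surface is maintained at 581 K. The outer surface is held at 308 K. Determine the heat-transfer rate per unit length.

Q' = 3.33×10^5 W/m

Q' = 2πk·ΔT/ln(r₂/r₁) = 2π × 17.8 × 273 / ln(0.137/0.125) = 3.33×10^5 W/m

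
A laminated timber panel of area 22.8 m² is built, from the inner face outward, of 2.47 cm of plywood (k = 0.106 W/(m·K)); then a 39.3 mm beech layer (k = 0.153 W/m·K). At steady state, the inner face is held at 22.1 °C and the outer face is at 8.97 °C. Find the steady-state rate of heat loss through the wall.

Treat each layer as a resistance in series:
  R_plywood = L/(kA) = 0.0247/(0.106·22.8) = 0.01022 K/W
  R_beech = L/(kA) = 0.0393/(0.153·22.8) = 0.01127 K/W
ΣR = 0.01022 + 0.01127 = 0.02149 K/W
Q = ΔT/ΣR = (22.1 °C − 8.97 °C)/0.02149 = 611 W

Q = 611 W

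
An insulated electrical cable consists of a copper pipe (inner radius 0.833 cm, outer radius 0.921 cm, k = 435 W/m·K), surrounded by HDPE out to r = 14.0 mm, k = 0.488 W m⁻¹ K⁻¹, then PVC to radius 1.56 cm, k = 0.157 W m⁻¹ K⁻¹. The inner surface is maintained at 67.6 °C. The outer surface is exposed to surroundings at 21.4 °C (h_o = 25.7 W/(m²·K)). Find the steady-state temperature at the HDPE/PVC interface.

Series thermal resistances, inner to outer:
  R'_copper = ln(0.00921/0.00833)/(2πk) = 0.1004/(2π·435) = 3.674×10^-5 m·K/W
  R'_HDPE = ln(0.0140/0.00921)/(2πk) = 0.4188/(2π·0.488) = 0.1366 m·K/W
  R'_PVC = ln(0.0156/0.0140)/(2πk) = 0.1082/(2π·0.157) = 0.1097 m·K/W
  R'_conv,out = 1/(2πr h) = 1/(2π·0.0156·25.7) = 0.3970 m·K/W
ΣR = 3.674×10^-5 + 0.1366 + 0.1097 + 0.3970 = 0.6433 m·K/W
Q' = ΔT/ΣR = (67.6 °C − 21.4 °C)/0.6433 = 71.82 W/m
From the inner boundary to the HDPE/PVC interface, ΣR_partial = 0.1366 m·K/W.
T_interface = T_in − Q'·ΣR_partial = 67.6 °C − (71.82)(0.1366) = 57.8 °C

T = 57.8 °C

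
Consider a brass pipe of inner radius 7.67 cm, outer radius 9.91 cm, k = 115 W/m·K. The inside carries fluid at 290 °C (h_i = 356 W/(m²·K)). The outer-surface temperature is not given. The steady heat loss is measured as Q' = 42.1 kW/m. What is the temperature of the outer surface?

Series resistances:
  R'_conv,in = 1/(2πr h) = 1/(2π·0.0767·356) = 0.005829 m·K/W
  R'_brass = ln(0.0991/0.0767)/(2πk) = 0.2562/(2π·115) = 3.546×10^-4 m·K/W
ΣR = 0.006183 m·K/W
ΔT = Q'·ΣR = 42100 × 0.006183 = 260.3 K
Heat flows outward, so T_out = T_in − ΔT = 290 − 260.3 = 29.7 °C

T_out = 29.7 °C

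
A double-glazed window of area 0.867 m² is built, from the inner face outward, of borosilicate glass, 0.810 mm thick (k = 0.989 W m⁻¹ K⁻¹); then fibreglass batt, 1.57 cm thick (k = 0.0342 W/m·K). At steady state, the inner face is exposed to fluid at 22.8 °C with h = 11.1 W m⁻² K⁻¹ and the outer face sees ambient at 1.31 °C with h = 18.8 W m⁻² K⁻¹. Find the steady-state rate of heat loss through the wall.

Q = 30.9 W

Resistance network (inner→outer):
  R_conv,in = 1/(hA) = 1/(11.1·0.867) = 0.1039 K/W
  R_borosilicate glass = L/(kA) = 8.10×10^-4/(0.989·0.867) = 9.446×10^-4 K/W
  R_fibreglass batt = L/(kA) = 0.0157/(0.0342·0.867) = 0.5295 K/W
  R_conv,out = 1/(hA) = 1/(18.8·0.867) = 0.06135 K/W
ΣR = 0.1039 + 9.446×10^-4 + 0.5295 + 0.06135 = 0.6957 K/W
Q = ΔT/ΣR = (22.8 °C − 1.31 °C)/0.6957 = 30.9 W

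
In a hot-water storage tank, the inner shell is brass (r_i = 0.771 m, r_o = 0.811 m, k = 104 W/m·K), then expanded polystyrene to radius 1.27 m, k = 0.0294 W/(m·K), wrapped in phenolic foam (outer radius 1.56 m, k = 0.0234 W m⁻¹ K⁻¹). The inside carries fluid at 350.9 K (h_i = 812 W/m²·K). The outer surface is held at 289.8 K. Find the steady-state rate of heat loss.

Resistance network (inner→outer):
  R_conv,in = 1/(4πr²h) = 1/(4π·0.771²·812) = 1.649×10^-4 K/W
  R_brass = (1/0.771 − 1/0.811)/(4πk) = 0.06397/(4π·104) = 4.895×10^-5 K/W
  R_expanded polystyrene = (1/0.811 − 1/1.27)/(4πk) = 0.4456/(4π·0.0294) = 1.206 K/W
  R_phenolic foam = (1/1.27 − 1/1.56)/(4πk) = 0.1464/(4π·0.0234) = 0.4978 K/W
ΣR = 1.649×10^-4 + 4.895×10^-5 + 1.206 + 0.4978 = 1.704 K/W
Q = ΔT/ΣR = (350.9 K − 289.8 K)/1.704 = 35.9 W

Q = 35.9 W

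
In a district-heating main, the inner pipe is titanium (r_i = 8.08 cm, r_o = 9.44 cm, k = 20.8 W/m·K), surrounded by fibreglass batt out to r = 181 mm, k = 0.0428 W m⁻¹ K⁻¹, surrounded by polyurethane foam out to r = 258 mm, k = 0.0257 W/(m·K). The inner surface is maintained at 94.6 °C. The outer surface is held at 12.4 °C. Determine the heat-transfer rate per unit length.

Treat each layer as a resistance in series:
  R'_titanium = ln(0.0944/0.0808)/(2πk) = 0.1556/(2π·20.8) = 0.001190 m·K/W
  R'_fibreglass batt = ln(0.181/0.0944)/(2πk) = 0.6510/(2π·0.0428) = 2.421 m·K/W
  R'_polyurethane foam = ln(0.258/0.181)/(2πk) = 0.3545/(2π·0.0257) = 2.195 m·K/W
ΣR = 0.001190 + 2.421 + 2.195 = 4.617 m·K/W
Q' = ΔT/ΣR = (94.6 °C − 12.4 °C)/4.617 = 17.8 W/m

Q' = 17.8 W/m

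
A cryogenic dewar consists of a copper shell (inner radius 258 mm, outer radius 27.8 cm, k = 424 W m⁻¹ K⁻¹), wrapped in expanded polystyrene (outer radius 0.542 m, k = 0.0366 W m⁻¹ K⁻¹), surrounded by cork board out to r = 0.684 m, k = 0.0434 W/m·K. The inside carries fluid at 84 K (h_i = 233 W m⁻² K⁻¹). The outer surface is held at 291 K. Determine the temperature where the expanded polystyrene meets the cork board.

T = 258.8 K

Series thermal resistances, inner to outer:
  R_conv,in = 1/(4πr²h) = 1/(4π·0.258²·233) = 0.005131 K/W
  R_copper = (1/0.258 − 1/0.278)/(4πk) = 0.2788/(4π·424) = 5.233×10^-5 K/W
  R_expanded polystyrene = (1/0.278 − 1/0.542)/(4πk) = 1.752/(4π·0.0366) = 3.810 K/W
  R_cork board = (1/0.542 − 1/0.684)/(4πk) = 0.3830/(4π·0.0434) = 0.7023 K/W
ΣR = 0.005131 + 5.233×10^-5 + 3.810 + 0.7023 = 4.517 K/W
Q = ΔT/ΣR = (84 K − 291 K)/4.517 = -45.83 W
From the inner boundary to the expanded polystyrene/cork board interface, ΣR_partial = 3.815 K/W.
T_interface = T_in − Q·ΣR_partial = 84 K − (-45.83)(3.815) = 258.8 K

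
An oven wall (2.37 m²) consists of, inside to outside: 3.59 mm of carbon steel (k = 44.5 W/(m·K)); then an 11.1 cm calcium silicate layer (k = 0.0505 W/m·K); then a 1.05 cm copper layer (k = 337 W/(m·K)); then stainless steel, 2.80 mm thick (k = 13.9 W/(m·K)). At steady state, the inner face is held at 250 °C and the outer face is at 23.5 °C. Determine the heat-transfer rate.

Q = 244 W

Treat each layer as a resistance in series:
  R_carbon steel = L/(kA) = 0.00359/(44.5·2.37) = 3.404×10^-5 K/W
  R_calcium silicate = L/(kA) = 0.111/(0.0505·2.37) = 0.9274 K/W
  R_copper = L/(kA) = 0.0105/(337·2.37) = 1.315×10^-5 K/W
  R_stainless steel = L/(kA) = 0.00280/(13.9·2.37) = 8.500×10^-5 K/W
ΣR = 3.404×10^-5 + 0.9274 + 1.315×10^-5 + 8.500×10^-5 = 0.9275 K/W
Q = ΔT/ΣR = (250 °C − 23.5 °C)/0.9275 = 244 W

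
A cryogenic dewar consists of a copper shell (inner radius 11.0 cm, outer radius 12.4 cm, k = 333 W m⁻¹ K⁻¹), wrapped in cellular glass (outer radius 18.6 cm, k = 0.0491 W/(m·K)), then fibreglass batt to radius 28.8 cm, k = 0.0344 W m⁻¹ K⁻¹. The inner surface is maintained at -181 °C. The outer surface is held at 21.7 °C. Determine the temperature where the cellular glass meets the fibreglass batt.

Treat each layer as a resistance in series:
  R_copper = (1/0.110 − 1/0.124)/(4πk) = 1.026/(4π·333) = 2.453×10^-4 K/W
  R_cellular glass = (1/0.124 − 1/0.186)/(4πk) = 2.688/(4π·0.0491) = 4.357 K/W
  R_fibreglass batt = (1/0.186 − 1/0.288)/(4πk) = 1.904/(4π·0.0344) = 4.405 K/W
ΣR = 2.453×10^-4 + 4.357 + 4.405 = 8.762 K/W
Q = ΔT/ΣR = (-181 °C − 21.7 °C)/8.762 = -23.13 W
From the inner boundary to the cellular glass/fibreglass batt interface, ΣR_partial = 4.357 K/W.
T_interface = T_in − Q·ΣR_partial = -181 °C − (-23.13)(4.357) = -80.2 °C

T = -80.2 °C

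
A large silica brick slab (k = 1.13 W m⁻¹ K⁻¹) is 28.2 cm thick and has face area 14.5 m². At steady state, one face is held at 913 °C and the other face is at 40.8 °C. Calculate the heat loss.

Q = 50700 W

Q = kA·ΔT/L = 1.13 × 14.5 × |913 °C − 40.8 °C| / 0.282 = 50700 W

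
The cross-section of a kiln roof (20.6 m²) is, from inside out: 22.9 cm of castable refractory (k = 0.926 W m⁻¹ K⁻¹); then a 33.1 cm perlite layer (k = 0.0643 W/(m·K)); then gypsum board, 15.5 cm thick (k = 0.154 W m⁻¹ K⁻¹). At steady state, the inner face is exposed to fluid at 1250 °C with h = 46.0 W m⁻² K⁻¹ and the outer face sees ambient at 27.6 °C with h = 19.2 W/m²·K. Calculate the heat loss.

Resistance network (inner→outer):
  R_conv,in = 1/(hA) = 1/(46.0·20.6) = 0.001055 K/W
  R_castable refractory = L/(kA) = 0.229/(0.926·20.6) = 0.01200 K/W
  R_perlite = L/(kA) = 0.331/(0.0643·20.6) = 0.2499 K/W
  R_gypsum board = L/(kA) = 0.155/(0.154·20.6) = 0.04886 K/W
  R_conv,out = 1/(hA) = 1/(19.2·20.6) = 0.002528 K/W
ΣR = 0.001055 + 0.01200 + 0.2499 + 0.04886 + 0.002528 = 0.3143 K/W
Q = ΔT/ΣR = (1250 °C − 27.6 °C)/0.3143 = 3890 W

Q = 3.89 kW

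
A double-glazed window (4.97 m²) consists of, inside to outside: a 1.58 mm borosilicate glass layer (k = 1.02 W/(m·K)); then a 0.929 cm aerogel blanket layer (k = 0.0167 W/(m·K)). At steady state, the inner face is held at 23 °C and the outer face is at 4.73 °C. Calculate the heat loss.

Treat each layer as a resistance in series:
  R_borosilicate glass = L/(kA) = 0.00158/(1.02·4.97) = 3.117×10^-4 K/W
  R_aerogel blanket = L/(kA) = 0.00929/(0.0167·4.97) = 0.1119 K/W
ΣR = 3.117×10^-4 + 0.1119 = 0.1122 K/W
Q = ΔT/ΣR = (23 °C − 4.73 °C)/0.1122 = 163 W

Q = 163 W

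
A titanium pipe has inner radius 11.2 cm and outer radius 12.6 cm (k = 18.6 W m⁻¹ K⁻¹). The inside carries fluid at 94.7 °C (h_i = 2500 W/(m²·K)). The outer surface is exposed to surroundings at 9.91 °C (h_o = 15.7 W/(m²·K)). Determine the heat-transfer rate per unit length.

Series thermal resistances, inner to outer:
  R'_conv,in = 1/(2πr h) = 1/(2π·0.112·2500) = 5.684×10^-4 m·K/W
  R'_titanium = ln(0.126/0.112)/(2πk) = 0.1178/(2π·18.6) = 0.001008 m·K/W
  R'_conv,out = 1/(2πr h) = 1/(2π·0.126·15.7) = 0.08045 m·K/W
ΣR = 5.684×10^-4 + 0.001008 + 0.08045 = 0.08203 m·K/W
Q' = ΔT/ΣR = (94.7 °C − 9.91 °C)/0.08203 = 1030 W/m

Q' = 1030 W/m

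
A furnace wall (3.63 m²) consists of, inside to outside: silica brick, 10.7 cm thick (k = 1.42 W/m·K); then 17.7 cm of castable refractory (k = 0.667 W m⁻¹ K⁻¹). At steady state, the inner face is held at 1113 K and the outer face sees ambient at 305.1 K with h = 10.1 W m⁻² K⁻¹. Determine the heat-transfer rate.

Q = 6.67 kW

Treat each layer as a resistance in series:
  R_silica brick = L/(kA) = 0.107/(1.42·3.63) = 0.02076 K/W
  R_castable refractory = L/(kA) = 0.177/(0.667·3.63) = 0.07310 K/W
  R_conv,out = 1/(hA) = 1/(10.1·3.63) = 0.02728 K/W
ΣR = 0.02076 + 0.07310 + 0.02728 = 0.1211 K/W
Q = ΔT/ΣR = (1113 K − 305.1 K)/0.1211 = 6670 W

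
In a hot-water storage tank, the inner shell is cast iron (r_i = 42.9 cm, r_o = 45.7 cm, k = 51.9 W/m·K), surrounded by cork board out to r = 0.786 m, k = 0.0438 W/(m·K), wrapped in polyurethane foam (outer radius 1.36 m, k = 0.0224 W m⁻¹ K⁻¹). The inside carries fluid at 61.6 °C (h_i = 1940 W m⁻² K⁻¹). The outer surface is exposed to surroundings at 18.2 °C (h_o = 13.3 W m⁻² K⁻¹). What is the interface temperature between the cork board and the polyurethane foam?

Resistance network (inner→outer):
  R_conv,in = 1/(4πr²h) = 1/(4π·0.429²·1940) = 2.229×10^-4 K/W
  R_cast iron = (1/0.429 − 1/0.457)/(4πk) = 0.1428/(4π·51.9) = 2.190×10^-4 K/W
  R_cork board = (1/0.457 − 1/0.786)/(4πk) = 0.9159/(4π·0.0438) = 1.664 K/W
  R_polyurethane foam = (1/0.786 − 1/1.36)/(4πk) = 0.5370/(4π·0.0224) = 1.908 K/W
  R_conv,out = 1/(4πr²h) = 1/(4π·1.36²·13.3) = 0.003235 K/W
ΣR = 2.229×10^-4 + 2.190×10^-4 + 1.664 + 1.908 + 0.003235 = 3.576 K/W
Q = ΔT/ΣR = (61.6 °C − 18.2 °C)/3.576 = 12.14 W
From the inner boundary to the cork board/polyurethane foam interface, ΣR_partial = 1.664 K/W.
T_interface = T_in − Q·ΣR_partial = 61.6 °C − (12.14)(1.664) = 41.4 °C

T = 41.4 °C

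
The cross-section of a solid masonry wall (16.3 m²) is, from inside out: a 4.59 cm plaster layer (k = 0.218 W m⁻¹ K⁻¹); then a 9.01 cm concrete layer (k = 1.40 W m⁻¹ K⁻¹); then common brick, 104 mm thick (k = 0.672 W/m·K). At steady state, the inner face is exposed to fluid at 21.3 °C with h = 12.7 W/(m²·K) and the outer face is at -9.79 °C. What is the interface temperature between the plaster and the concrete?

Resistance network (inner→outer):
  R_conv,in = 1/(hA) = 1/(12.7·16.3) = 0.004831 K/W
  R_plaster = L/(kA) = 0.0459/(0.218·16.3) = 0.01292 K/W
  R_concrete = L/(kA) = 0.0901/(1.40·16.3) = 0.003948 K/W
  R_common brick = L/(kA) = 0.104/(0.672·16.3) = 0.009495 K/W
ΣR = 0.004831 + 0.01292 + 0.003948 + 0.009495 = 0.03119 K/W
Q = ΔT/ΣR = (21.3 °C − -9.79 °C)/0.03119 = 996.8 W
From the inner boundary to the plaster/concrete interface, ΣR_partial = 0.01775 K/W.
T_interface = T_in − Q·ΣR_partial = 21.3 °C − (996.8)(0.01775) = 3.61 °C

T = 3.61 °C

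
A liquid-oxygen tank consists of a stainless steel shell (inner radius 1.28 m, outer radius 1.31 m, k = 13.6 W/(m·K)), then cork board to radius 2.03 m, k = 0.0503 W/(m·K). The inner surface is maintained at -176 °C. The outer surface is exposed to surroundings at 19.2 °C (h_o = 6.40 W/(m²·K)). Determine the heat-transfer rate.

Treat each layer as a resistance in series:
  R_stainless steel = (1/1.28 − 1/1.31)/(4πk) = 0.01789/(4π·13.6) = 1.047×10^-4 K/W
  R_cork board = (1/1.31 − 1/2.03)/(4πk) = 0.2707/(4π·0.0503) = 0.4283 K/W
  R_conv,out = 1/(4πr²h) = 1/(4π·2.03²·6.40) = 0.003017 K/W
ΣR = 1.047×10^-4 + 0.4283 + 0.003017 = 0.4314 K/W
Q = ΔT/ΣR = (-176 °C − 19.2 °C)/0.4314 = -452 W
(Negative Q ⇒ heat flows inward; heat gain = 452 W.)

Q = 452 W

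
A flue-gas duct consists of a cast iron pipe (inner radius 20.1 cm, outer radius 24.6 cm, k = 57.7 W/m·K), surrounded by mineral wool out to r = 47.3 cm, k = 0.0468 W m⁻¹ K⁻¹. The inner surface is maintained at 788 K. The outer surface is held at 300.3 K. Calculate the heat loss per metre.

Treat each layer as a resistance in series:
  R'_cast iron = ln(0.246/0.201)/(2πk) = 0.2020/(2π·57.7) = 5.573×10^-4 m·K/W
  R'_mineral wool = ln(0.473/0.246)/(2πk) = 0.6538/(2π·0.0468) = 2.223 m·K/W
ΣR = 5.573×10^-4 + 2.223 = 2.224 m·K/W
Q' = ΔT/ΣR = (788 K − 300.3 K)/2.224 = 219 W/m

Q' = 219 W/m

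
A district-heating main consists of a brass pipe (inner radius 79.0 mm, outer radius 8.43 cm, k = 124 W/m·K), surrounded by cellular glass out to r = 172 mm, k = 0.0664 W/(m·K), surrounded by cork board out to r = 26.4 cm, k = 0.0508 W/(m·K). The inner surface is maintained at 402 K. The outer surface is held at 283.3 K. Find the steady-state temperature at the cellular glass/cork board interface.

T = 335.5 K

Treat each layer as a resistance in series:
  R'_brass = ln(0.0843/0.0790)/(2πk) = 0.06493/(2π·124) = 8.334×10^-5 m·K/W
  R'_cellular glass = ln(0.172/0.0843)/(2πk) = 0.7131/(2π·0.0664) = 1.709 m·K/W
  R'_cork board = ln(0.264/0.172)/(2πk) = 0.4285/(2π·0.0508) = 1.342 m·K/W
ΣR = 8.334×10^-5 + 1.709 + 1.342 = 3.051 m·K/W
Q' = ΔT/ΣR = (402 K − 283.3 K)/3.051 = 38.91 W/m
From the inner boundary to the cellular glass/cork board interface, ΣR_partial = 1.709 m·K/W.
T_interface = T_in − Q'·ΣR_partial = 402 K − (38.91)(1.709) = 335.5 K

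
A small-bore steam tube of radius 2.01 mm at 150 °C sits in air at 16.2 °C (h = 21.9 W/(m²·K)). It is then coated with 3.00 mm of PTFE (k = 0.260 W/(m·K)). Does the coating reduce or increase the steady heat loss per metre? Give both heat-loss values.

increases: 37.0 → 66.6 W/m

Critical radius for a cylinder: r_cr = k/h = 0.0119 m = 1.19 cm.
Outer radius after coating: r₂ = 0.00201 + 0.00300 = 0.00501 m.
Since r₁ < r_cr and r₂ ≤ r_cr, the coating moves toward the maximum at r_cr — heat loss rises.
Bare: R = 1/(2πr₁h) = 3.616 m·K/W; Q = 133.8/3.616 = 37.0 W/m.
Coated: R = R_cond + R_conv = 2.010 m·K/W; Q = 133.8/2.010 = 66.6 W/m.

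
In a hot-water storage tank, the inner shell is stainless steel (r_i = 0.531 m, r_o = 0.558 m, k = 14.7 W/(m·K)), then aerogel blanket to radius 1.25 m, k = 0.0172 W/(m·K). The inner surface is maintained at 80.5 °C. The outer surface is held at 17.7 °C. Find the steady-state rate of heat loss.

Q = 13.7 W

Series thermal resistances, inner to outer:
  R_stainless steel = (1/0.531 − 1/0.558)/(4πk) = 0.09112/(4π·14.7) = 4.933×10^-4 K/W
  R_aerogel blanket = (1/0.558 − 1/1.25)/(4πk) = 0.9921/(4π·0.0172) = 4.590 K/W
ΣR = 4.933×10^-4 + 4.590 = 4.590 K/W
Q = ΔT/ΣR = (80.5 °C − 17.7 °C)/4.590 = 13.7 W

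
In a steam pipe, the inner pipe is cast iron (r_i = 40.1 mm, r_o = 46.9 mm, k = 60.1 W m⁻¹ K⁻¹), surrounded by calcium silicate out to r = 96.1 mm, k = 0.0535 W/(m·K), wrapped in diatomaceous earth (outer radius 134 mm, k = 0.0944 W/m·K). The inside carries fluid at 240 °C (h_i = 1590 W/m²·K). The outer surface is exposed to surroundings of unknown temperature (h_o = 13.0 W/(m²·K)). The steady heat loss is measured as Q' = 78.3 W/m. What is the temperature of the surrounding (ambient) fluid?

T_out = 21.6 °C

Series resistances:
  R'_conv,in = 1/(2πr h) = 1/(2π·0.0401·1590) = 0.002496 m·K/W
  R'_cast iron = ln(0.0469/0.0401)/(2πk) = 0.1566/(2π·60.1) = 4.148×10^-4 m·K/W
  R'_calcium silicate = ln(0.0961/0.0469)/(2πk) = 0.7174/(2π·0.0535) = 2.134 m·K/W
  R'_diatomaceous earth = ln(0.134/0.0961)/(2πk) = 0.3325/(2π·0.0944) = 0.5605 m·K/W
  R'_conv,out = 1/(2πr h) = 1/(2π·0.134·13.0) = 0.09136 m·K/W
ΣR = 2.789 m·K/W
ΔT = Q'·ΣR = 78.3 × 2.789 = 218.4 K
Heat flows outward, so T_out = T_in − ΔT = 240 − 218.4 = 21.6 °C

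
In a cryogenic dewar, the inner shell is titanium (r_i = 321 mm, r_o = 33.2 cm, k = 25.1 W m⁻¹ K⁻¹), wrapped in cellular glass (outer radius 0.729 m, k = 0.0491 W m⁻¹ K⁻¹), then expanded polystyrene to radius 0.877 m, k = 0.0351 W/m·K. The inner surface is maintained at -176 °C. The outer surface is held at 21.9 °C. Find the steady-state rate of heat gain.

Resistance network (inner→outer):
  R_titanium = (1/0.321 − 1/0.332)/(4πk) = 0.1032/(4π·25.1) = 3.272×10^-4 K/W
  R_cellular glass = (1/0.332 − 1/0.729)/(4πk) = 1.640/(4π·0.0491) = 2.658 K/W
  R_expanded polystyrene = (1/0.729 − 1/0.877)/(4πk) = 0.2315/(4π·0.0351) = 0.5248 K/W
ΣR = 3.272×10^-4 + 2.658 + 0.5248 = 3.183 K/W
Q = ΔT/ΣR = (-176 °C − 21.9 °C)/3.183 = -62.2 W
(Negative Q ⇒ heat flows inward; heat gain = 62.2 W.)

Q = 62.2 W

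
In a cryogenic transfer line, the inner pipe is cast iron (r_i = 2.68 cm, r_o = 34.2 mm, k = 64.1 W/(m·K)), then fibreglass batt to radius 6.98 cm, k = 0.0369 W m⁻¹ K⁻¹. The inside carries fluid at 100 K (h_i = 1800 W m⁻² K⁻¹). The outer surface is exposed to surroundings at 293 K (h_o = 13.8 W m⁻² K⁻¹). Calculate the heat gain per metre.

Q' = 59.5 W/m

Treat each layer as a resistance in series:
  R'_conv,in = 1/(2πr h) = 1/(2π·0.0268·1800) = 0.003299 m·K/W
  R'_cast iron = ln(0.0342/0.0268)/(2πk) = 0.2438/(2π·64.1) = 6.054×10^-4 m·K/W
  R'_fibreglass batt = ln(0.0698/0.0342)/(2πk) = 0.7134/(2π·0.0369) = 3.077 m·K/W
  R'_conv,out = 1/(2πr h) = 1/(2π·0.0698·13.8) = 0.1652 m·K/W
ΣR = 0.003299 + 6.054×10^-4 + 3.077 + 0.1652 = 3.246 m·K/W
Q' = ΔT/ΣR = (100 K − 293 K)/3.246 = -59.5 W/m
(Negative Q' ⇒ heat flows inward; heat gain = 59.5 W/m.)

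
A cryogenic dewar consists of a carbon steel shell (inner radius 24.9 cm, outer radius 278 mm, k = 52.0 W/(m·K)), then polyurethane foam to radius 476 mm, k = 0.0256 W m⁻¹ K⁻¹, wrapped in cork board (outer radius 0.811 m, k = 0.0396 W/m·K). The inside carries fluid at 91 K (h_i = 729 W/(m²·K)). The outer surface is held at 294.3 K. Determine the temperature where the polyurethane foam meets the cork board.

T = 238.9 K

Series thermal resistances, inner to outer:
  R_conv,in = 1/(4πr²h) = 1/(4π·0.249²·729) = 0.001761 K/W
  R_carbon steel = (1/0.249 − 1/0.278)/(4πk) = 0.4189/(4π·52.0) = 6.411×10^-4 K/W
  R_polyurethane foam = (1/0.278 − 1/0.476)/(4πk) = 1.496/(4π·0.0256) = 4.651 K/W
  R_cork board = (1/0.476 − 1/0.811)/(4πk) = 0.8678/(4π·0.0396) = 1.744 K/W
ΣR = 0.001761 + 6.411×10^-4 + 4.651 + 1.744 = 6.397 K/W
Q = ΔT/ΣR = (91 K − 294.3 K)/6.397 = -31.78 W
From the inner boundary to the polyurethane foam/cork board interface, ΣR_partial = 4.653 K/W.
T_interface = T_in − Q·ΣR_partial = 91 K − (-31.78)(4.653) = 238.9 K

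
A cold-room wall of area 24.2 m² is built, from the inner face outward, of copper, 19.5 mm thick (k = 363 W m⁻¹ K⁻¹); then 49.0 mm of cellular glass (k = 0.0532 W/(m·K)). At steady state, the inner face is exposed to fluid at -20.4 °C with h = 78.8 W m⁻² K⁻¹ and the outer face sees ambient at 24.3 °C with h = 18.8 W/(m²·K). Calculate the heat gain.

Treat each layer as a resistance in series:
  R_conv,in = 1/(hA) = 1/(78.8·24.2) = 5.244×10^-4 K/W
  R_copper = L/(kA) = 0.0195/(363·24.2) = 2.220×10^-6 K/W
  R_cellular glass = L/(kA) = 0.0490/(0.0532·24.2) = 0.03806 K/W
  R_conv,out = 1/(hA) = 1/(18.8·24.2) = 0.002198 K/W
ΣR = 5.244×10^-4 + 2.220×10^-6 + 0.03806 + 0.002198 = 0.04078 K/W
Q = ΔT/ΣR = (-20.4 °C − 24.3 °C)/0.04078 = -1100 W
(Negative Q ⇒ heat flows inward; heat gain = 1100 W.)

Q = 1100 W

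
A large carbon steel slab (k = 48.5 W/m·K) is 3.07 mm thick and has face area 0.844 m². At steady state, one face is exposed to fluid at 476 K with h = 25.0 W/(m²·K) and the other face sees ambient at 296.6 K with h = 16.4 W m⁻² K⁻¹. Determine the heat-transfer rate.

Q = 1500 W

Treat each layer as a resistance in series:
  R_conv,in = 1/(hA) = 1/(25.0·0.844) = 0.04739 K/W
  R_carbon steel = L/(kA) = 0.00307/(48.5·0.844) = 7.500×10^-5 K/W
  R_conv,out = 1/(hA) = 1/(16.4·0.844) = 0.07225 K/W
ΣR = 0.04739 + 7.500×10^-5 + 0.07225 = 0.1197 K/W
Q = ΔT/ΣR = (476 K − 296.6 K)/0.1197 = 1500 W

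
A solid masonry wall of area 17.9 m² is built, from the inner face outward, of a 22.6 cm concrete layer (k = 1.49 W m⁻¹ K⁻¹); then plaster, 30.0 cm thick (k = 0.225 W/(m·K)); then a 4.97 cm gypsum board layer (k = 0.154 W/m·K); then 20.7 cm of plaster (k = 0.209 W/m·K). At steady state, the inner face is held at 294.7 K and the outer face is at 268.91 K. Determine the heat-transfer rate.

Treat each layer as a resistance in series:
  R_concrete = L/(kA) = 0.226/(1.49·17.9) = 0.008474 K/W
  R_plaster = L/(kA) = 0.300/(0.225·17.9) = 0.07449 K/W
  R_gypsum board = L/(kA) = 0.0497/(0.154·17.9) = 0.01803 K/W
  R_plaster = L/(kA) = 0.207/(0.209·17.9) = 0.05533 K/W
ΣR = 0.008474 + 0.07449 + 0.01803 + 0.05533 = 0.1563 K/W
Q = ΔT/ΣR = (294.7 K − 268.91 K)/0.1563 = 165 W

Q = 165 W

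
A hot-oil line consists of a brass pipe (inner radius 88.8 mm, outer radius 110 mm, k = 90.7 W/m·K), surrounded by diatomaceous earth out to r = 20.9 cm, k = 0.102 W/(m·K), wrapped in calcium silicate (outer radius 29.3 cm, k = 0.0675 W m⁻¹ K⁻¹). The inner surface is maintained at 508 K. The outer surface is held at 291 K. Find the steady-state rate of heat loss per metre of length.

Series thermal resistances, inner to outer:
  R'_brass = ln(0.110/0.0888)/(2πk) = 0.2141/(2π·90.7) = 3.757×10^-4 m·K/W
  R'_diatomaceous earth = ln(0.209/0.110)/(2πk) = 0.6419/(2π·0.102) = 1.002 m·K/W
  R'_calcium silicate = ln(0.293/0.209)/(2πk) = 0.3378/(2π·0.0675) = 0.7966 m·K/W
ΣR = 3.757×10^-4 + 1.002 + 0.7966 = 1.799 m·K/W
Q' = ΔT/ΣR = (508 K − 291 K)/1.799 = 121 W/m

Q' = 121 W/m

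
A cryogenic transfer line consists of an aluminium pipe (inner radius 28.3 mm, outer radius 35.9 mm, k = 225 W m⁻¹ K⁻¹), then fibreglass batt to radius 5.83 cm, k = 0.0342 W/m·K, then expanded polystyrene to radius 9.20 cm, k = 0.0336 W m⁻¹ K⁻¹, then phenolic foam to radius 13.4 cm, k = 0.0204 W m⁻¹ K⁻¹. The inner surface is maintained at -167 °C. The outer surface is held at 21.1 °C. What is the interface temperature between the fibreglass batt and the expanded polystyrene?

Treat each layer as a resistance in series:
  R'_aluminium = ln(0.0359/0.0283)/(2πk) = 0.2379/(2π·225) = 1.683×10^-4 m·K/W
  R'_fibreglass batt = ln(0.0583/0.0359)/(2πk) = 0.4849/(2π·0.0342) = 2.256 m·K/W
  R'_expanded polystyrene = ln(0.0920/0.0583)/(2πk) = 0.4562/(2π·0.0336) = 2.161 m·K/W
  R'_phenolic foam = ln(0.134/0.0920)/(2πk) = 0.3761/(2π·0.0204) = 2.934 m·K/W
ΣR = 1.683×10^-4 + 2.256 + 2.161 + 2.934 = 7.351 m·K/W
Q' = ΔT/ΣR = (-167 °C − 21.1 °C)/7.351 = -25.59 W/m
From the inner boundary to the fibreglass batt/expanded polystyrene interface, ΣR_partial = 2.256 m·K/W.
T_interface = T_in − Q'·ΣR_partial = -167 °C − (-25.59)(2.256) = -109 °C

T = -109 °C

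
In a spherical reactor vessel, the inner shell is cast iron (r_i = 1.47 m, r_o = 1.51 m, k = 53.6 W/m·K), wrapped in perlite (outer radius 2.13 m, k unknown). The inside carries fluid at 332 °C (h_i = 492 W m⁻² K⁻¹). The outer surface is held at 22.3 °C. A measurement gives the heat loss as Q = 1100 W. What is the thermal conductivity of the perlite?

ΣR = ΔT/Q = |332 − 22.3|/1100 = 0.2815 K/W
Known resistances:
  R_conv,in = 1/(4πr²h) = 1/(4π·1.47²·492) = 7.485×10^-5 K/W
  R_cast iron = (1/1.47 − 1/1.51)/(4πk) = 0.01802/(4π·53.6) = 2.675×10^-5 K/W
R_perlite = ΣR − ΣR_known = 0.2815 − 1.016×10^-4 = 0.2814 K/W
(1/r₁−1/r₂)/(4πk) = 0.2814 ⇒ k = 0.1928/(4π·0.2814) = 0.0545 W/m·K

k = 0.0545 W/m·K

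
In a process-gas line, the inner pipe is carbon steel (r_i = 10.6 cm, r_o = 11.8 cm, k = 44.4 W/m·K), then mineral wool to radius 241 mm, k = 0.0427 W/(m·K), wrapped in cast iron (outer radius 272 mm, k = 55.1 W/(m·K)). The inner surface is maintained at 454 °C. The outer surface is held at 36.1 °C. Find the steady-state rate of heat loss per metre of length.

Treat each layer as a resistance in series:
  R'_carbon steel = ln(0.118/0.106)/(2πk) = 0.1072/(2π·44.4) = 3.844×10^-4 m·K/W
  R'_mineral wool = ln(0.241/0.118)/(2πk) = 0.7141/(2π·0.0427) = 2.662 m·K/W
  R'_cast iron = ln(0.272/0.241)/(2πk) = 0.1210/(2π·55.1) = 3.495×10^-4 m·K/W
ΣR = 3.844×10^-4 + 2.662 + 3.495×10^-4 = 2.663 m·K/W
Q' = ΔT/ΣR = (454 °C − 36.1 °C)/2.663 = 157 W/m

Q' = 157 W/m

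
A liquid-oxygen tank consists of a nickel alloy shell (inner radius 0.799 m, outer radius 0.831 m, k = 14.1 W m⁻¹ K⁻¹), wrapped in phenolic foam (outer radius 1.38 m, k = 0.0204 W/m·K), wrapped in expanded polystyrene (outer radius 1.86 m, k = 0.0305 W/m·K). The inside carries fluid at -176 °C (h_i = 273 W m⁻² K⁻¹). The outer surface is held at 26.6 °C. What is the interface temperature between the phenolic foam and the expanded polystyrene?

T = -15.4 °C

Resistance network (inner→outer):
  R_conv,in = 1/(4πr²h) = 1/(4π·0.799²·273) = 4.566×10^-4 K/W
  R_nickel alloy = (1/0.799 − 1/0.831)/(4πk) = 0.04820/(4π·14.1) = 2.720×10^-4 K/W
  R_phenolic foam = (1/0.831 − 1/1.38)/(4πk) = 0.4787/(4π·0.0204) = 1.867 K/W
  R_expanded polystyrene = (1/1.38 − 1/1.86)/(4πk) = 0.1870/(4π·0.0305) = 0.4879 K/W
ΣR = 4.566×10^-4 + 2.720×10^-4 + 1.867 + 0.4879 = 2.356 K/W
Q = ΔT/ΣR = (-176 °C − 26.6 °C)/2.356 = -85.99 W
From the inner boundary to the phenolic foam/expanded polystyrene interface, ΣR_partial = 1.868 K/W.
T_interface = T_in − Q·ΣR_partial = -176 °C − (-85.99)(1.868) = -15.4 °C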